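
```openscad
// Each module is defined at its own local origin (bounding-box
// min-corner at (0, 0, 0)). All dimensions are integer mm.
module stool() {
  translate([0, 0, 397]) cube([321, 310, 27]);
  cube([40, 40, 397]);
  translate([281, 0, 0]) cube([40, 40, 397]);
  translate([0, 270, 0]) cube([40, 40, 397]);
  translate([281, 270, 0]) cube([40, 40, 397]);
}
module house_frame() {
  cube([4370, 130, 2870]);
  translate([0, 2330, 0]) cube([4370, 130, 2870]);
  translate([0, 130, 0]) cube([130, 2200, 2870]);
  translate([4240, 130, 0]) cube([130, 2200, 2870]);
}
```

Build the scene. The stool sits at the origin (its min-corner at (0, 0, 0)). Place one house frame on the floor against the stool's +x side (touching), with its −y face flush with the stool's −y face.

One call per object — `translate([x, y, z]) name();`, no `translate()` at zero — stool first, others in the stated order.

stool();
translate([321, 0, 0]) house_frame();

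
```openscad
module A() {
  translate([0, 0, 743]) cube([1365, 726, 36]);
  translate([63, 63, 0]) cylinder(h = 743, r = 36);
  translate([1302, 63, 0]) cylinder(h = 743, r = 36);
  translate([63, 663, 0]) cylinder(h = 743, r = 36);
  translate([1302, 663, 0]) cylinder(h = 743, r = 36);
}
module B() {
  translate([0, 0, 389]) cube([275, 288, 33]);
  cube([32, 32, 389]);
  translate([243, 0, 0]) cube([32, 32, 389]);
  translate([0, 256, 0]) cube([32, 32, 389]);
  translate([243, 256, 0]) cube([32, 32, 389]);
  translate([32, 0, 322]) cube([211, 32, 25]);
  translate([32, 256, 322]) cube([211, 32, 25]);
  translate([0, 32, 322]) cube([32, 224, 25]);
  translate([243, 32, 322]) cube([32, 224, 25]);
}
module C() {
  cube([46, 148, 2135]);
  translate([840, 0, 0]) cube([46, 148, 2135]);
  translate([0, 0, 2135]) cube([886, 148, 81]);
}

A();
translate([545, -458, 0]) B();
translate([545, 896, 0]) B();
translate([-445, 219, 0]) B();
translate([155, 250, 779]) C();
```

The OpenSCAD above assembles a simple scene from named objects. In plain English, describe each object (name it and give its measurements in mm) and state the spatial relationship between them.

A is a table with a 1365×726 mm rectangular top, 36 mm thick, top surface at z = 779 mm, supported by four round legs of 72 mm diameter, each leg's bounding box inset 27 mm from the nearest pair of top edges, running from the floor.

B is a four-legged stool. The seat is a 275×288×33 mm slab whose top surface is at z = 422 mm; four square legs, each 32×32 mm in cross-section, run from the floor (z = 0) to the underside of the seat, each flush with a corner of the seat. Four stretchers, 32 mm wide and 25 mm tall, connect adjacent legs with their undersides at z = 322 mm, each running between the inner faces of the legs it joins and aligned with the legs' outer faces on the other axis.

C is a door frame. The clear opening is 794 mm wide and 2135 mm high. Two 46 mm wide jambs, 148 mm deep, stand either side of the opening from the floor to the top of the opening. A 81 mm thick head sits across the top of both jambs, spanning the full outside width of the frame.

Three stools sit around the table at the −y, +y, −x sides. The door frame is on top of the table.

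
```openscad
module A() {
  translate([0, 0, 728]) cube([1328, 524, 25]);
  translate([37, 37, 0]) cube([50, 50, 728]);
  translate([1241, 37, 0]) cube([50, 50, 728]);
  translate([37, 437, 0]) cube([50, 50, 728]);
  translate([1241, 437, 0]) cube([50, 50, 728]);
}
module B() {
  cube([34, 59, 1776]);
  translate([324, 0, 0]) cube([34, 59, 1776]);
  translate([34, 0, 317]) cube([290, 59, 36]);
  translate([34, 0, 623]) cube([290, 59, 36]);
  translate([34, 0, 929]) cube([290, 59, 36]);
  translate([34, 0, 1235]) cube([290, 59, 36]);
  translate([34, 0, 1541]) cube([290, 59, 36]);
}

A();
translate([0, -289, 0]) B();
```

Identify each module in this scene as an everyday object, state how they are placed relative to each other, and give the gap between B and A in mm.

A is a table. B is a ladder. The ladder is on the floor beside the table on its −y side. The gap between the ladder and the table is 230 mm.

The ladder's nearest face is 230 mm from the table's −y face.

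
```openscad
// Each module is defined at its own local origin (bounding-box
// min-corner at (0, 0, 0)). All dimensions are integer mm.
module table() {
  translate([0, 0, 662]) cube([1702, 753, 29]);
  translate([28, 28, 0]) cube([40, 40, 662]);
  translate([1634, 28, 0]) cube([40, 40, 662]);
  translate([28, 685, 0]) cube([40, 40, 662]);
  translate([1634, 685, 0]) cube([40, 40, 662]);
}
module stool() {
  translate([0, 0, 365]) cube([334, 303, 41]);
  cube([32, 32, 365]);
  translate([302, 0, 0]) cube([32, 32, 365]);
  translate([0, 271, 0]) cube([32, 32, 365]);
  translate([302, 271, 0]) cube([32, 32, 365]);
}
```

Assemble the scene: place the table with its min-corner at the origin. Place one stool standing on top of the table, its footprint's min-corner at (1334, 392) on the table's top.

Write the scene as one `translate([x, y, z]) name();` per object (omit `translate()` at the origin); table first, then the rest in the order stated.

table();
translate([1334, 392, 691]) stool();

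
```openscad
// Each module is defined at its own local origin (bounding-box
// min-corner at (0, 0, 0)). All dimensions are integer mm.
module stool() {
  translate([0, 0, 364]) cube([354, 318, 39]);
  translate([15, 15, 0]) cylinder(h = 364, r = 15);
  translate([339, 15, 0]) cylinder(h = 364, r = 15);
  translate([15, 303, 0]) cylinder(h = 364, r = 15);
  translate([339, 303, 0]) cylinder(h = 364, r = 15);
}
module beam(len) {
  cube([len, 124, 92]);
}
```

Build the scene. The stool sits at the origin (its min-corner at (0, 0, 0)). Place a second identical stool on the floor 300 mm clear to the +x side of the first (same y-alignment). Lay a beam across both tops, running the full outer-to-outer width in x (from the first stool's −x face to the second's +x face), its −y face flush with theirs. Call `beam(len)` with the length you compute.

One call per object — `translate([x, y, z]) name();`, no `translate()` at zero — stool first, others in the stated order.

stool();
translate([654, 0, 0]) stool();
translate([0, 0, 403]) beam(1008);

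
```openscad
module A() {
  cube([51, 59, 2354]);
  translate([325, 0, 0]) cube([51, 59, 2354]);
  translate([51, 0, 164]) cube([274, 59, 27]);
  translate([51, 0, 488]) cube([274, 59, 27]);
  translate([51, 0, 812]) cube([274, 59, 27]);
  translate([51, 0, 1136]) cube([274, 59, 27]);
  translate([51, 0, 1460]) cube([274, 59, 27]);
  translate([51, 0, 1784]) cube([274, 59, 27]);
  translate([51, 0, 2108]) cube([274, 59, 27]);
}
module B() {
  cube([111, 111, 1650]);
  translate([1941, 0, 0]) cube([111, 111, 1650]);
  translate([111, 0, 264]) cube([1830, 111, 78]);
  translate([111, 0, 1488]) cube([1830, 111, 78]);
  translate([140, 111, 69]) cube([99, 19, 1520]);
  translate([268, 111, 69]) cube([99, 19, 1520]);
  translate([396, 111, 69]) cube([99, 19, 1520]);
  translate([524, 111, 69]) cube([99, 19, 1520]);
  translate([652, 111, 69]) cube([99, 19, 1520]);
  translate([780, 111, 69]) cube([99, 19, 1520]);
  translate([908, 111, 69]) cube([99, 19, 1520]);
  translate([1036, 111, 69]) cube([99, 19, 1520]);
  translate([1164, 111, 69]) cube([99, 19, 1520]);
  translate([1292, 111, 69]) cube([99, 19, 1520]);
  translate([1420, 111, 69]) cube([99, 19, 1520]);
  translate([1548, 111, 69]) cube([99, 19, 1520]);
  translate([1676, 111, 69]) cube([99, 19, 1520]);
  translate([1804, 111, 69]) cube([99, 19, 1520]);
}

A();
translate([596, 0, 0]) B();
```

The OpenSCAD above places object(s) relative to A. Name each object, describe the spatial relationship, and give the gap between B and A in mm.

The fence section's nearest face is 220 mm from the ladder's +x face.

A is a ladder. B is a fence section. The fence section is on the floor beside the ladder on its +x side. The gap between the fence section and the ladder is 220 mm.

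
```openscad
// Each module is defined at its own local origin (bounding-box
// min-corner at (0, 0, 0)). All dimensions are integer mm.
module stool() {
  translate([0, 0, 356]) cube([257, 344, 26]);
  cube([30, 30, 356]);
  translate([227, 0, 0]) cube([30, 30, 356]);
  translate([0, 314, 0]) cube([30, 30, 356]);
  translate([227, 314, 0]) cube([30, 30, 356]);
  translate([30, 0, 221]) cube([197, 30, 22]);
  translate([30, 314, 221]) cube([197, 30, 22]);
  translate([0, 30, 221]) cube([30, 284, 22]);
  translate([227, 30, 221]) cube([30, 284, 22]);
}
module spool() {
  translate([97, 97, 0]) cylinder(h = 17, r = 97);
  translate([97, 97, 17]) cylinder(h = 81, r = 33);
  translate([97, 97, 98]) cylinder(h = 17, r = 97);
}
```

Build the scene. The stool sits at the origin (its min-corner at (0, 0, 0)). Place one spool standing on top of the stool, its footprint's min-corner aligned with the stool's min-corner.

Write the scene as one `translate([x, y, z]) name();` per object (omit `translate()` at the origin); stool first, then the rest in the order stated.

stool();
translate([0, 0, 382]) spool();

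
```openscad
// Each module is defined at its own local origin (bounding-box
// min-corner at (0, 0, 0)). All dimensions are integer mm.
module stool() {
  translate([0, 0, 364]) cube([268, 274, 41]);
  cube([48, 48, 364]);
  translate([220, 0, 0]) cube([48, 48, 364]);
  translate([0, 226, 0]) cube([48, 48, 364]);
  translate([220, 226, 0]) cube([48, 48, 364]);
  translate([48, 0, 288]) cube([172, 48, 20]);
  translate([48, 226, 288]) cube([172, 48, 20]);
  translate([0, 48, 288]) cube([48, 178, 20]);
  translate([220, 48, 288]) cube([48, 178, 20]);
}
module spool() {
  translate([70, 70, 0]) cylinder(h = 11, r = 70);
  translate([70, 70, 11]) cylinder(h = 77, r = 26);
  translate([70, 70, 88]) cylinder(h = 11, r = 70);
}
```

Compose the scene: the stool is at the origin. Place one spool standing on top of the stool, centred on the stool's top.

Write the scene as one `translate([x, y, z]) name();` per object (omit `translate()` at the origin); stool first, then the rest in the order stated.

stool();
translate([64, 67, 405]) spool();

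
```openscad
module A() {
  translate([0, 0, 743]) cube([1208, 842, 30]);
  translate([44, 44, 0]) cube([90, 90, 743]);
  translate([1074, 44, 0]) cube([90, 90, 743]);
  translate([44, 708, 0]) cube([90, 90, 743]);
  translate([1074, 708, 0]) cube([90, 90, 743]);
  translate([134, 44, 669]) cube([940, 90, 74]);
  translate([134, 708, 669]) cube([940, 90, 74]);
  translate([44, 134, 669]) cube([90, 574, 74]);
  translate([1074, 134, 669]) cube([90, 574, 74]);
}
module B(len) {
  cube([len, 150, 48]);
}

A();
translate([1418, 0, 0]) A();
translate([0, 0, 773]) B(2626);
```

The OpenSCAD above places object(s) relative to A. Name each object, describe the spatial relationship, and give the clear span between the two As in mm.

A is a table. B is a beam. A beam spans the tops of two tables. The clear span between the two tables is 210 mm.

Second table starts at x = 1418; first ends at x = 1208; clear span = 1418 − 1208 = 210 mm.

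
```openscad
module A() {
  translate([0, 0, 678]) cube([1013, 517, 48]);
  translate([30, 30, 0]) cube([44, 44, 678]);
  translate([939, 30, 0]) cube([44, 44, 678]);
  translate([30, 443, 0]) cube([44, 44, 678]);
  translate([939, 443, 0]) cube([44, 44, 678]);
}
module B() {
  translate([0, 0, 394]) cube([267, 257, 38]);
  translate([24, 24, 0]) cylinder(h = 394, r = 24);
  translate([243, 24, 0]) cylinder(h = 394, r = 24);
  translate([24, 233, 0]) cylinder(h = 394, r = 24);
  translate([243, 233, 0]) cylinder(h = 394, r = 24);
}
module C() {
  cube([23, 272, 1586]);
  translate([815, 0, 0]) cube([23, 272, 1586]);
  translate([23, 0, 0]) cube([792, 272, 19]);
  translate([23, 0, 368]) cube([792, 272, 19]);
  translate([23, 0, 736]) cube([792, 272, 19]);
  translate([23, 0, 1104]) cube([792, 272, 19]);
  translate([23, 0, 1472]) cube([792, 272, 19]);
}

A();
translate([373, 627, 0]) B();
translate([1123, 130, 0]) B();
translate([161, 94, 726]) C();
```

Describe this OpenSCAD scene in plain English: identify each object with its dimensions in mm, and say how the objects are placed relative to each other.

A is a table: top 1013 mm (x) × 517 mm (y), 48 mm thick, upper face at z = 726 mm, on four 44×44 mm square legs, each inset 30 mm from the nearest pair of top edges, running from z = 0 to the bottom of the top.

B is a simple wooden stool: a rectangular seat 267 mm (x) by 257 mm (y), 38 mm thick, top face at z = 432 mm, on four round legs, each 48 mm in diameter. The legs rest on z = 0, each leg's axis is inset half a diameter from the nearest pair of seat edges (so the leg's bounding box is flush with the corner).

C is a bookshelf 838 mm wide overall, 272 mm deep and 1586 mm tall. The two sides are 23 mm thick vertical panels. 5 horizontal shelves of 19 mm thickness span between the inner faces of the sides; the lowest shelf sits on the floor and shelves are stacked with a clear vertical gap of 349 mm between each pair.

Two stools sit around the table at the +y, +x sides. The bookshelf is on top of the table.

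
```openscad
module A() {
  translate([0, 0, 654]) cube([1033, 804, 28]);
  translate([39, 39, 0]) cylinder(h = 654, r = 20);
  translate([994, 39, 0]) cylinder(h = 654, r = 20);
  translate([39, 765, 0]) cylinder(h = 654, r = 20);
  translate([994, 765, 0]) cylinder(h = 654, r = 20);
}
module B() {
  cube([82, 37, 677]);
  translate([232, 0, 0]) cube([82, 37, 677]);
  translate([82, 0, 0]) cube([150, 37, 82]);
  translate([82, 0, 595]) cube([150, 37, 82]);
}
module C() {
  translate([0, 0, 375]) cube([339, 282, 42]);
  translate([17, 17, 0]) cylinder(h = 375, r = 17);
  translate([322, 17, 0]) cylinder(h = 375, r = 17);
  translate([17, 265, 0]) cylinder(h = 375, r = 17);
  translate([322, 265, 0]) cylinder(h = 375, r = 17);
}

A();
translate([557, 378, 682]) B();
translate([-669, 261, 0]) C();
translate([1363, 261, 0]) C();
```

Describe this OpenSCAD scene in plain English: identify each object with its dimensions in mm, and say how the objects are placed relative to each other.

A is a rectangular dining table. The top is 1033×804×28 mm with its upper surface at z = 682 mm. It stands on four round legs of 40 mm diameter, each leg's bounding box inset 19 mm from the nearest pair of top edges, running from the floor to the underside of the top.

B is a picture frame with a 150×513 mm rectangular opening (x by z) and a uniform 82 mm border on every side. Frame depth is 37 mm along y. It is built from two vertical stiles running the full outside height and two horizontal rails spanning the gap between the stiles.

C is a simple wooden stool: a rectangular seat 339 mm (x) by 282 mm (y), 42 mm thick, top face at z = 417 mm, on four round legs, each 34 mm in diameter. The legs rest on z = 0, each leg's axis is inset half a diameter from the nearest pair of seat edges (so the leg's bounding box is flush with the corner).

The picture frame is on top of the table. Two stools sit around the table at the −x, +x sides.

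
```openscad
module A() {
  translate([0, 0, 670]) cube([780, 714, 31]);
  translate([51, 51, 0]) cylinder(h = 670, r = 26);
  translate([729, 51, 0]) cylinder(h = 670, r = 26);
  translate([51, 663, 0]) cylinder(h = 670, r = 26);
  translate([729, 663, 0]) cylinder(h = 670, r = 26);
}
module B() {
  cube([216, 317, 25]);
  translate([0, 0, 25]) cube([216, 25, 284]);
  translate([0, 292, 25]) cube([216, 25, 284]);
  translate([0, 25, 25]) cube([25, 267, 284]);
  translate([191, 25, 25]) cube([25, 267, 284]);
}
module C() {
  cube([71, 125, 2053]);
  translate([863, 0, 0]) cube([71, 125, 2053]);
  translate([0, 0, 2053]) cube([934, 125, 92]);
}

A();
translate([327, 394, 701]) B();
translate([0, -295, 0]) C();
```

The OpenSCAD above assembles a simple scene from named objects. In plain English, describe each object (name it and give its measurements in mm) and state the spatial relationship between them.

A is a table with a 780×714 mm rectangular top, 31 mm thick, top surface at z = 701 mm, supported by four round legs of 52 mm diameter, each leg's bounding box inset 25 mm from the nearest pair of top edges, running from the floor.

B is an open storage box with external size 216×317×309 mm and wall thickness 25 mm (the base is also 25 mm thick). The base covers the whole footprint; the four walls stand on the base, with the y-facing walls full-width and the x-facing walls fitting between their inner faces.

C is a door frame. The clear opening is 792 mm wide and 2053 mm high. Two 71 mm wide jambs, 125 mm deep, stand either side of the opening from the floor to the top of the opening. A 92 mm thick head sits across the top of both jambs, spanning the full outside width of the frame.

The open box is on top of the table. The door frame is on the floor beside the table on its −y side.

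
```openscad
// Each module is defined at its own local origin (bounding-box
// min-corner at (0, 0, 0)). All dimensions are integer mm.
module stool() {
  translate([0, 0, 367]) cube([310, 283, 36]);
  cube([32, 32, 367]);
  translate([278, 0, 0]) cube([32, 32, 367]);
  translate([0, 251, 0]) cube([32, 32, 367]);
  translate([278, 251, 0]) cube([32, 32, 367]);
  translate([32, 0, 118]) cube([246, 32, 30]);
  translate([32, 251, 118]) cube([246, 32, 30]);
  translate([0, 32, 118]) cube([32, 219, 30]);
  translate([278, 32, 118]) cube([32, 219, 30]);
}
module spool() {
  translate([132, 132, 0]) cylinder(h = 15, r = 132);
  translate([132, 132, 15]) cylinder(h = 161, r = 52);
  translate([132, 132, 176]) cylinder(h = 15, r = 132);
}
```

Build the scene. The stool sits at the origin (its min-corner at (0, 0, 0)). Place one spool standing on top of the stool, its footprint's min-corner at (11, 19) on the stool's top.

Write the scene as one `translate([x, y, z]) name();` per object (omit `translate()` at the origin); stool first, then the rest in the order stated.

stool();
translate([11, 19, 403]) spool();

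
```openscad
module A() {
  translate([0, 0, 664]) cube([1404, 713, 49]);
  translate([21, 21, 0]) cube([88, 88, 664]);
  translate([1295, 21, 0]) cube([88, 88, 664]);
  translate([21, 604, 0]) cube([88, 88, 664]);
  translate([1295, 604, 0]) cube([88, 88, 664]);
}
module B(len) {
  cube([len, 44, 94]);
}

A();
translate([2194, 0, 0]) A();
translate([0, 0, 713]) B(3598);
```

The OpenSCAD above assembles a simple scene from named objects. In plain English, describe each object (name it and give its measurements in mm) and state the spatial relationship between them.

A is a table with a 1404×713 mm rectangular top, 49 mm thick, top surface at z = 713 mm, supported by four 88×88 mm square legs, each inset 21 mm from the nearest pair of top edges, running from the floor.

B is a rectangular beam 3598 mm long (x), 44 mm deep (y), 94 mm thick (z).

The beam spans the tops of two tables placed 790 mm apart, resting at z = 713 mm.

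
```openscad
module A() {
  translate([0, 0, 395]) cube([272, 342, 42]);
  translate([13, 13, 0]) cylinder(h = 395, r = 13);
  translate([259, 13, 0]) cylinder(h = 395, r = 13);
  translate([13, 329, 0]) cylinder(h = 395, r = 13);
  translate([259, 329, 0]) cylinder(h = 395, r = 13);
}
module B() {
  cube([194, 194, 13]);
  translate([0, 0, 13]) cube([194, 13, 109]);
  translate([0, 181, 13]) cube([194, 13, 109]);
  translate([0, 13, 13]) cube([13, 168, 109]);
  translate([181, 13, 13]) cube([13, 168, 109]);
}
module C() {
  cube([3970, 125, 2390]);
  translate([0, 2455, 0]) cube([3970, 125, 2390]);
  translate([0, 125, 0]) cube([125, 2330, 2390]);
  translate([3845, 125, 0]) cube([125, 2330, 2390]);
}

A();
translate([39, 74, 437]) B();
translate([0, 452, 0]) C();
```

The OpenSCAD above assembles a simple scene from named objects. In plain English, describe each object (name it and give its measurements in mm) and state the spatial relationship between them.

A is a four-legged stool. The seat is 272×342 mm, 42 mm thick, top at z = 437 mm. It stands on four round legs, each 26 mm in diameter, from z = 0 to the seat underside, each leg's axis is inset half a diameter from the nearest pair of seat edges (so the leg's bounding box is flush with the corner).

B is an open storage box with external size 194×194×122 mm and wall thickness 13 mm (the base is also 13 mm thick). The base covers the whole footprint; the four walls stand on the base, with the y-facing walls full-width and the x-facing walls fitting between their inner faces.

C is the wall frame of a small rectangular building: four walls, each 2390 mm tall and 125 mm thick, enclosing a footprint 3970 mm (x) by 2580 mm (y) outside-to-outside, with no floor or roof. The front and back walls (the −y and +y sides) span the full width; the two side walls fit between them.

The open box is on top of the stool, centred. The house frame is on the floor beside the stool on its +y side.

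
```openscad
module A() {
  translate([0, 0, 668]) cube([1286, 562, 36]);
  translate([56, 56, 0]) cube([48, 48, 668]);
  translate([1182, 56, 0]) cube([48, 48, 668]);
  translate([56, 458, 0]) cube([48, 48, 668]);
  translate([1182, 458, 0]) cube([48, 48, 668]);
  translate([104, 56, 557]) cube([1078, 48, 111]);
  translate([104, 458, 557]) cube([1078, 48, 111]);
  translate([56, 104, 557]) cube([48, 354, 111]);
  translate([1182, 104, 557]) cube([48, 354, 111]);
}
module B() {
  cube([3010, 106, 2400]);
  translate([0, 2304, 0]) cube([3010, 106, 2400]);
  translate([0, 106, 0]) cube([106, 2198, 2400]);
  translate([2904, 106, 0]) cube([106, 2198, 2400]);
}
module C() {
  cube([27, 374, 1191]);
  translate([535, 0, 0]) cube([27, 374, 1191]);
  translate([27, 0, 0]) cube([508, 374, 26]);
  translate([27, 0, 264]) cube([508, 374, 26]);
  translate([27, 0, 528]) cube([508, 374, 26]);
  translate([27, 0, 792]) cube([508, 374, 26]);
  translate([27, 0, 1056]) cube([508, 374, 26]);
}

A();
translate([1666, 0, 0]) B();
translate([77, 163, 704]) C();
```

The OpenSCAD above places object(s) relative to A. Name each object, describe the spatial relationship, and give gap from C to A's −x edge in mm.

A is a table. B is a house frame. C is a bookshelf. The house frame is on the floor beside the table on its +x side. The bookshelf is on top of the table. The gap from the bookshelf to the table's −x edge is 77 mm.

The bookshelf's min-x is at 77; the table's min-x is 0; gap = 77 mm.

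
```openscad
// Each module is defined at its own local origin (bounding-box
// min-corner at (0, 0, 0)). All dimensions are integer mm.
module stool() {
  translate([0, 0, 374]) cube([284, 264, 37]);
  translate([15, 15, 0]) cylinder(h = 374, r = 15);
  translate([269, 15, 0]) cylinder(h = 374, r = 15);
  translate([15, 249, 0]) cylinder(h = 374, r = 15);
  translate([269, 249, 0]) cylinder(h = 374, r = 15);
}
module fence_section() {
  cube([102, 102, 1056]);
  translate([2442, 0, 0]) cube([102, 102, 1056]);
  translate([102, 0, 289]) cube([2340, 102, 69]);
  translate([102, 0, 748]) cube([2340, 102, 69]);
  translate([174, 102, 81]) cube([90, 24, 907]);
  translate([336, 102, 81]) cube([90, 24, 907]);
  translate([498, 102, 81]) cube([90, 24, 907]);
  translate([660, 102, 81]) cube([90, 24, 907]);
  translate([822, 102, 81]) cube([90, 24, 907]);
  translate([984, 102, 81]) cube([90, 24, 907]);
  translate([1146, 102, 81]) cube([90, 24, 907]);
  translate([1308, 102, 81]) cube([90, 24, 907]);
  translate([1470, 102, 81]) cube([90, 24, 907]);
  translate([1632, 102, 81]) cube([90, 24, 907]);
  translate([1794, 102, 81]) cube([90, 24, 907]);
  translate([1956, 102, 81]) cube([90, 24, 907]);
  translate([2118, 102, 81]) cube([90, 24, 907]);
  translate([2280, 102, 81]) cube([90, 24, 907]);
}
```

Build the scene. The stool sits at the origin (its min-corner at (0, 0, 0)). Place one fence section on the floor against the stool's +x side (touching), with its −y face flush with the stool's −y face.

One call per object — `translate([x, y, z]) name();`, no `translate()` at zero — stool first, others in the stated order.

stool();
translate([284, 0, 0]) fence_section();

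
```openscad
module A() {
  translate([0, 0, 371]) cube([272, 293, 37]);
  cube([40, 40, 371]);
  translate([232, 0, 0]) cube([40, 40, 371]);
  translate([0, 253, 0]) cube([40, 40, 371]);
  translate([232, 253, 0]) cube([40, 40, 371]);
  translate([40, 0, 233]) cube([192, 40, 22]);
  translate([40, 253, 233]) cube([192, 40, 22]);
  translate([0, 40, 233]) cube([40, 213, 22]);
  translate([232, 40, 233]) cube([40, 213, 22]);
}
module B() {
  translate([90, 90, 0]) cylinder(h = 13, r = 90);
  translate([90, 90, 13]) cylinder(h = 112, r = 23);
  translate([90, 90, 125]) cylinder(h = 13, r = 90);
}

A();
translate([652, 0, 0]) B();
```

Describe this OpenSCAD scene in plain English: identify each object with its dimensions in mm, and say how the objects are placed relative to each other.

A is a four-legged stool. The seat is 272×293 mm, 37 mm thick, top at z = 408 mm. It stands on four square legs, each 40×40 mm in cross-section, from z = 0 to the seat underside, each flush with a corner of the seat. Four stretchers, 40 mm wide and 22 mm tall, connect adjacent legs with their undersides at z = 233 mm, each running between the inner faces of the legs it joins and aligned with the legs' outer faces on the other axis.

B is a spool: two coaxial disc flanges of radius 90 mm and thickness 13 mm, joined by a core cylinder of radius 23 mm and height 112 mm. The lower flange rests on z = 0 and the three cylinders share a vertical axis.

The spool is on the floor beside the stool on its +x side.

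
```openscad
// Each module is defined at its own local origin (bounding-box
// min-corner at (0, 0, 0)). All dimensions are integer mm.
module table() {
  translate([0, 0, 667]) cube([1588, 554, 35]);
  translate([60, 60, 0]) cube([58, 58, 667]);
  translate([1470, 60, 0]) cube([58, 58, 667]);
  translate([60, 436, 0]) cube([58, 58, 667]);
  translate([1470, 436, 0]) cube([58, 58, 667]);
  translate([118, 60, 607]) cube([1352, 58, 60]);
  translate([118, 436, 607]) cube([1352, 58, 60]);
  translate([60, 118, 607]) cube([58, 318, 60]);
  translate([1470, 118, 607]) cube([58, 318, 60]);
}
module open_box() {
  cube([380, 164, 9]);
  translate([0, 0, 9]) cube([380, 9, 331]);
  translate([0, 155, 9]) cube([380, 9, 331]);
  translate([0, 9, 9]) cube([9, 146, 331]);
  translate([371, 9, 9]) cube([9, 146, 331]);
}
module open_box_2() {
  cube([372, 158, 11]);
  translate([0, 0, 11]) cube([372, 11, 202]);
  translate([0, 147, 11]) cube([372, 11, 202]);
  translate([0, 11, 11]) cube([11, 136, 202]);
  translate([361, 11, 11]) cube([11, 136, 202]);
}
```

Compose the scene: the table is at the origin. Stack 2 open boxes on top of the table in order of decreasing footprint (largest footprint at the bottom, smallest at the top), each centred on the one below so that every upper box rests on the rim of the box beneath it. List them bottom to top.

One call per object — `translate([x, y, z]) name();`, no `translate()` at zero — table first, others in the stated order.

table();
translate([604, 195, 702]) open_box();
translate([608, 198, 1042]) open_box_2();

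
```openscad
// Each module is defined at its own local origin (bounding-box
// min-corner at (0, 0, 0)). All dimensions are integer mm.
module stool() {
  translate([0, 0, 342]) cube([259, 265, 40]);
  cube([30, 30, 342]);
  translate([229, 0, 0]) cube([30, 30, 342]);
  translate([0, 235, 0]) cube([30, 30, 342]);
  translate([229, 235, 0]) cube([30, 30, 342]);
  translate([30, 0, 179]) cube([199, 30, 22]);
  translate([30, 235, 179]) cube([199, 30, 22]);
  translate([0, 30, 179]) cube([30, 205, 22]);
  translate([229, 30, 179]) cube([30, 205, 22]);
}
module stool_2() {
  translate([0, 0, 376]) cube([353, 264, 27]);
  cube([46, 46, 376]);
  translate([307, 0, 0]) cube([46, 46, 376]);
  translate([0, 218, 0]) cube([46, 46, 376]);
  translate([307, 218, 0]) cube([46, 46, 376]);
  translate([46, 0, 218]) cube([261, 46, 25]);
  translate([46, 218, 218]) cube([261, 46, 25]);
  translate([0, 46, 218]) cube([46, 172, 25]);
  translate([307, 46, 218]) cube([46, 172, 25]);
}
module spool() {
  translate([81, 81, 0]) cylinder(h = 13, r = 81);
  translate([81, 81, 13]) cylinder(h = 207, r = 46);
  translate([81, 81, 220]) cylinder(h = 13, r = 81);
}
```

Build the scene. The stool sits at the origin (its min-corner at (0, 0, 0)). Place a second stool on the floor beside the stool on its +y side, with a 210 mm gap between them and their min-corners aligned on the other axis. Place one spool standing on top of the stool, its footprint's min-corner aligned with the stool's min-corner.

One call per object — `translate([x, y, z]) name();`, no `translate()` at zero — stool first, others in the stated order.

stool();
translate([0, 475, 0]) stool_2();
translate([0, 0, 382]) spool();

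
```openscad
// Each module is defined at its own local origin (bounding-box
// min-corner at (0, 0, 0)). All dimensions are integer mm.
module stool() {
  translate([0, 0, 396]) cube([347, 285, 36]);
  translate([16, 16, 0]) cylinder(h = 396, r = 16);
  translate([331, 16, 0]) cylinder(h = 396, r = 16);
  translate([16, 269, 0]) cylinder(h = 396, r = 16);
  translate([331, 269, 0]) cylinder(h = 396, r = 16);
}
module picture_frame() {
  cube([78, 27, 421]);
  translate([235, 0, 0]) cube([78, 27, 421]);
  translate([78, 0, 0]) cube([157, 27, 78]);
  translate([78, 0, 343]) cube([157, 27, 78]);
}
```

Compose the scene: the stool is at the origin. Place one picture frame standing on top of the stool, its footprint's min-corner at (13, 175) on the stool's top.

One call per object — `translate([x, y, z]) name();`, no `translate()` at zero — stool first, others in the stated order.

stool();
translate([13, 175, 432]) picture_frame();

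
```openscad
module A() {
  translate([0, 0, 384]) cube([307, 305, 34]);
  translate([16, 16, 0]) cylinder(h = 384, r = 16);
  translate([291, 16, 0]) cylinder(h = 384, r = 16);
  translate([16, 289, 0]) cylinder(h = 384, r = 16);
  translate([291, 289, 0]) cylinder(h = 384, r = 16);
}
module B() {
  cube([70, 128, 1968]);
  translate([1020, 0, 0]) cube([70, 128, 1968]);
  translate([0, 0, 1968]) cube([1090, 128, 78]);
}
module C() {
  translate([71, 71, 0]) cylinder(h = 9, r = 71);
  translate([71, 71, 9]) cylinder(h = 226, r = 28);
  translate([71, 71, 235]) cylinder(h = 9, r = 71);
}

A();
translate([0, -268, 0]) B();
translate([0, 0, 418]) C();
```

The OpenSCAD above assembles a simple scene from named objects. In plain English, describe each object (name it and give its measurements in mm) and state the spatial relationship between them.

A is a simple wooden stool: a rectangular seat 307 mm (x) by 305 mm (y), 34 mm thick, top face at z = 418 mm, on four round legs, each 32 mm in diameter. The legs rest on z = 0, each leg's axis is inset half a diameter from the nearest pair of seat edges (so the leg's bounding box is flush with the corner).

B is a rectangular door frame: two vertical jambs of 70×128 mm section, 1968 mm tall, with a clear opening 950 mm wide between their inner faces. A header 78 mm tall and 128 mm deep lies on top of the jambs and spans the full outside width.

C is a spool: two coaxial disc flanges of radius 71 mm and thickness 9 mm, joined by a core cylinder of radius 28 mm and height 226 mm. The lower flange rests on z = 0 and the three cylinders share a vertical axis.

The door frame is on the floor beside the stool on its −y side. The spool is on top of the stool.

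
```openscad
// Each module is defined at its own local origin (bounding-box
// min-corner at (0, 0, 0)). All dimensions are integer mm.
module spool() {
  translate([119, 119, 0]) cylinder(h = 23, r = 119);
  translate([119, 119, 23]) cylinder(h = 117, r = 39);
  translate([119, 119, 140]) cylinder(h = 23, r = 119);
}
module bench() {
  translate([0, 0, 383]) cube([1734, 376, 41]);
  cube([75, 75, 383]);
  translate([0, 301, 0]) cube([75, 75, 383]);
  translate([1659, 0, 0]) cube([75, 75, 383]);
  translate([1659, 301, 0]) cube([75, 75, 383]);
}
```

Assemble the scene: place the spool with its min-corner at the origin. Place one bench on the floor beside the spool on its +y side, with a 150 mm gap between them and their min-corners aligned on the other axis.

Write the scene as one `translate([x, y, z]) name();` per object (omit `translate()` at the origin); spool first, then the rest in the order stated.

spool();
translate([0, 388, 0]) bench();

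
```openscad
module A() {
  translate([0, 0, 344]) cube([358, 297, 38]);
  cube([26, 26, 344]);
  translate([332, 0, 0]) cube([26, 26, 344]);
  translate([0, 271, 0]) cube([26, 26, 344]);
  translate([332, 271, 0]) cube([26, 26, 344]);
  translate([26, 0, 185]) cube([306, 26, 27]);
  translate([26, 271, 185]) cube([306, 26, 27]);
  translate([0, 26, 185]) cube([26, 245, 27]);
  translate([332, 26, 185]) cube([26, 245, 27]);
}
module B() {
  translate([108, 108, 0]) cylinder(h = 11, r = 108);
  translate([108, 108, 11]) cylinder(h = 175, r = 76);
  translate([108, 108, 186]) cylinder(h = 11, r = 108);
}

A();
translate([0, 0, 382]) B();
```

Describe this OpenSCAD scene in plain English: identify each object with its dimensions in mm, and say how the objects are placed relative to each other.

A is a simple wooden stool: a rectangular seat 358 mm (x) by 297 mm (y), 38 mm thick, top face at z = 382 mm, on four square legs, each 26×26 mm in cross-section. The legs rest on z = 0, each flush with a corner of the seat. Four stretchers, 26 mm wide and 27 mm tall, connect adjacent legs with their undersides at z = 185 mm, each running between the inner faces of the legs it joins and aligned with the legs' outer faces on the other axis.

B is a spool: two coaxial disc flanges of radius 108 mm and thickness 11 mm, joined by a core cylinder of radius 76 mm and height 175 mm. The lower flange rests on z = 0 and the three cylinders share a vertical axis.

The spool is on top of the stool.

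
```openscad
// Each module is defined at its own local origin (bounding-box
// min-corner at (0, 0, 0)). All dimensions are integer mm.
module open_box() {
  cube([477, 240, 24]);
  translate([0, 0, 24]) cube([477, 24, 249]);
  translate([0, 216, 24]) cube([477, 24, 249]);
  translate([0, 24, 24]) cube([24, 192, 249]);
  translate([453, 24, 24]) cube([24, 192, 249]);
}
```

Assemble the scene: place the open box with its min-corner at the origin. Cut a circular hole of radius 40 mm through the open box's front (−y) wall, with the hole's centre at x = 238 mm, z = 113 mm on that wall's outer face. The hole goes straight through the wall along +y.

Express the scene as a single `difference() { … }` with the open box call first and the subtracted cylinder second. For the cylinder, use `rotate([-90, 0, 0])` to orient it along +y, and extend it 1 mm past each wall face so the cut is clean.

difference() {
  open_box();
  translate([238, -1, 113]) rotate([-90, 0, 0]) cylinder(h = 26, r = 40);
}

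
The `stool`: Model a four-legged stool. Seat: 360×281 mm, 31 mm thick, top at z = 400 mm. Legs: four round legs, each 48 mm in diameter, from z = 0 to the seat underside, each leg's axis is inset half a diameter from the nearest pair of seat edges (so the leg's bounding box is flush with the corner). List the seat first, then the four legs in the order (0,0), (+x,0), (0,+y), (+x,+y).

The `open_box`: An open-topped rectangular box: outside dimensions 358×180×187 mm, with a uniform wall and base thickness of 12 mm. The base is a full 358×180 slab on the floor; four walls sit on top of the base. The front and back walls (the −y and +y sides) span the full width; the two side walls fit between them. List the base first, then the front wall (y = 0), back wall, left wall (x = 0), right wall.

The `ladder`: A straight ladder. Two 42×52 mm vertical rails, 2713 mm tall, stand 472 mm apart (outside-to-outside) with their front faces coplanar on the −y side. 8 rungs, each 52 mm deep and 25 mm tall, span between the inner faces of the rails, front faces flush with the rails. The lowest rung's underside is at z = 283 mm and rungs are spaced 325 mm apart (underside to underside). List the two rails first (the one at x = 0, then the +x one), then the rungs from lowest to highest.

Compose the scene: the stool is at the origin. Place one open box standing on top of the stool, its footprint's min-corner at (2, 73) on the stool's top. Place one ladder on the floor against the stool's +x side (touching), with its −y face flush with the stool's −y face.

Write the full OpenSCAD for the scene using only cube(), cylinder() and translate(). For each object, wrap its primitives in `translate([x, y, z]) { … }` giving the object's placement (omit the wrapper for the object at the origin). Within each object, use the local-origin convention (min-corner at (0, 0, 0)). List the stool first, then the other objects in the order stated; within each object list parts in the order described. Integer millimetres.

translate([0, 0, 369]) cube([360, 281, 31]);
translate([24, 24, 0]) cylinder(h = 369, r = 24);
translate([336, 24, 0]) cylinder(h = 369, r = 24);
translate([24, 257, 0]) cylinder(h = 369, r = 24);
translate([336, 257, 0]) cylinder(h = 369, r = 24);
translate([2, 73, 400]) {
  cube([358, 180, 12]);
  translate([0, 0, 12]) cube([358, 12, 175]);
  translate([0, 168, 12]) cube([358, 12, 175]);
  translate([0, 12, 12]) cube([12, 156, 175]);
  translate([346, 12, 12]) cube([12, 156, 175]);
}
translate([360, 0, 0]) {
  cube([42, 52, 2713]);
  translate([430, 0, 0]) cube([42, 52, 2713]);
  translate([42, 0, 283]) cube([388, 52, 25]);
  translate([42, 0, 608]) cube([388, 52, 25]);
  translate([42, 0, 933]) cube([388, 52, 25]);
  translate([42, 0, 1258]) cube([388, 52, 25]);
  translate([42, 0, 1583]) cube([388, 52, 25]);
  translate([42, 0, 1908]) cube([388, 52, 25]);
  translate([42, 0, 2233]) cube([388, 52, 25]);
  translate([42, 0, 2558]) cube([388, 52, 25]);
}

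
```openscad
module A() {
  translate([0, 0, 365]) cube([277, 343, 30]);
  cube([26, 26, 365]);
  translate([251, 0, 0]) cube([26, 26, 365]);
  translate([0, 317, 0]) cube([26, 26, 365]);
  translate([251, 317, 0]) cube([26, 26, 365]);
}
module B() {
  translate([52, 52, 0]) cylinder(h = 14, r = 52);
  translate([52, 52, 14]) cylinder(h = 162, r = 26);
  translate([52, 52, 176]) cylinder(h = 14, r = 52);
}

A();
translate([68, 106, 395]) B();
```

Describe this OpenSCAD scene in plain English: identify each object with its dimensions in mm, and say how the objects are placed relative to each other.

A is a four-legged stool. The seat is a 277×343×30 mm slab whose top surface is at z = 395 mm; four square legs, each 26×26 mm in cross-section, run from the floor (z = 0) to the underside of the seat, each flush with a corner of the seat.

B is a spool: two coaxial disc flanges of radius 52 mm and thickness 14 mm, joined by a core cylinder of radius 26 mm and height 162 mm. The lower flange rests on z = 0 and the three cylinders share a vertical axis.

The spool is on top of the stool.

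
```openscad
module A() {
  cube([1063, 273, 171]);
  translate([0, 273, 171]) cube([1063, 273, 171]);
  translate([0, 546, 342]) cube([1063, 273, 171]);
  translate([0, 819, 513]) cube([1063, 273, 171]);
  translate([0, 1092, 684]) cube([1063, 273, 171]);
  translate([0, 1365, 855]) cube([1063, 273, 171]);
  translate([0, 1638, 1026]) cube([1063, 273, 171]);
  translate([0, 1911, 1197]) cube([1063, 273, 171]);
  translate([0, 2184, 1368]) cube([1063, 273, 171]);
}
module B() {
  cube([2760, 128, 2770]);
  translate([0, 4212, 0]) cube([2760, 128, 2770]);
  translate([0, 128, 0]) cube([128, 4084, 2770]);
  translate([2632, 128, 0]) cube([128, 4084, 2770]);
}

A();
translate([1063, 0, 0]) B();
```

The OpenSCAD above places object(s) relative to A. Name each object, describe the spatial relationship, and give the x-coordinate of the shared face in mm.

The staircase's +x face and the house frame's −x face are both at x = 1063 mm.

A is a staircase. B is a house frame. The house frame is against the staircase's +x side, with their −y faces flush. The x-coordinate of the shared face is 1063 mm.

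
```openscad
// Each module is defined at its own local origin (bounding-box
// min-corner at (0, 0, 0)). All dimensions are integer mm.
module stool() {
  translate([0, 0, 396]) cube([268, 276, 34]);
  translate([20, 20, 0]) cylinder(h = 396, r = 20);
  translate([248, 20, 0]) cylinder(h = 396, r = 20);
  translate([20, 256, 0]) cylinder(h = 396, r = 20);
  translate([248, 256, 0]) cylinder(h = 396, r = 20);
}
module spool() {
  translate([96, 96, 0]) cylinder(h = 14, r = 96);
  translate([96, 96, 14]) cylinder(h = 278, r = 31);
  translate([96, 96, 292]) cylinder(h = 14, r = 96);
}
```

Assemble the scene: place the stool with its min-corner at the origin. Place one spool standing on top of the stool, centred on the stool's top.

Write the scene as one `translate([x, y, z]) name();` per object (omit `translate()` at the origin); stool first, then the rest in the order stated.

stool();
translate([38, 42, 430]) spool();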